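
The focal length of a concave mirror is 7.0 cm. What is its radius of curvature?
R = 2|f| = 14 cm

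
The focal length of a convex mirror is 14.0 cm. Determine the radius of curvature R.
R = 2|f| = 28 cm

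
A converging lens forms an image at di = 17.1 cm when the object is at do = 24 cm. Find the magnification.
M = −di/do = -0.7125 (inverted image)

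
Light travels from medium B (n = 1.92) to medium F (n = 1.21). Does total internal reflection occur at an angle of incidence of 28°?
θc = arcsin(n₂/n₁) = 39.07°; 28° < θc, so no — the ray refracts.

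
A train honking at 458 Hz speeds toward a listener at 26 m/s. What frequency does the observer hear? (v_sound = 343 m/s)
f_obs = f·v/(v − v_s) = 495.6 Hz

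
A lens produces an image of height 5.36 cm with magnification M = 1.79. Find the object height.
ho = |hi|/|M| = 2.994 cm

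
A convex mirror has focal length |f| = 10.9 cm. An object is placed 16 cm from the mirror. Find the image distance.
f = −10.9 cm (convex); 1/di = 1/f − 1/do → di = -6.483 cm (virtual image, behind mirror)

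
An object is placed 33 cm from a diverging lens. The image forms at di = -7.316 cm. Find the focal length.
1/f = 1/do + 1/di → f = -9.4 cm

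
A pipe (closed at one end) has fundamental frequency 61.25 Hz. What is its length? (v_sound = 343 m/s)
L = v/(4f₁) = 1.4 m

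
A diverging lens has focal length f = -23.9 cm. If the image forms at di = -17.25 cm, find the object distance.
1/do = 1/f − 1/di → do = 62 cm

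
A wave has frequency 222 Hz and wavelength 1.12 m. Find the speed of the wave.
v = fλ = 248.6 m/s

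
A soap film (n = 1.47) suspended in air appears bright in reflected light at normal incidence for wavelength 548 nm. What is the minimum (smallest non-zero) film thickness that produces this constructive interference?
2nt = (m − ½)λ with m = 1 → t = (m − ½)λ/(2n) = 93.2 nm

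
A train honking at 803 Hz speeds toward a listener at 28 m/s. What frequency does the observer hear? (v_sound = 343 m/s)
f_obs = f·v/(v − v_s) = 874.4 Hz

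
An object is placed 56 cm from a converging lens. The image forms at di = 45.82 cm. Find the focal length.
1/f = 1/do + 1/di → f = 25.2 cm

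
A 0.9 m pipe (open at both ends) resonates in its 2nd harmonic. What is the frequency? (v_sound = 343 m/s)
fₙ = nv/(2L) = 381.1 Hz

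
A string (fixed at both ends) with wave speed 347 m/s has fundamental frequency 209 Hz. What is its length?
L = v/(2f₁) = 0.8301 m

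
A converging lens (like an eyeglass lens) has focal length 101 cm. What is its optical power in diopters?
P = 1/f = 0.9901 D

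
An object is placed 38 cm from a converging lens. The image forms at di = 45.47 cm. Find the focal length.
1/f = 1/do + 1/di → f = 20.7 cm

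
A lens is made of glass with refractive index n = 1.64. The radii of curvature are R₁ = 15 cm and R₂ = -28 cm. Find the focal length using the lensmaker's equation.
1/f = (n − 1)(1/R₁ − 1/R₂) → f = 15.26 cm (converging lens)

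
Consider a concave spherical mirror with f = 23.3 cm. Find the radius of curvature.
R = 2|f| = 46.6 cm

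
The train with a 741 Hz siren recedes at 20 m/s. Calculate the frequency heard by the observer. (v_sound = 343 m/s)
f_obs = f·v/(v + v_s) = 700.2 Hz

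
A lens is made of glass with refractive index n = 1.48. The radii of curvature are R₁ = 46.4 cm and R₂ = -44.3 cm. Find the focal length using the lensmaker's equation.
1/f = (n − 1)(1/R₁ − 1/R₂) → f = 47.21 cm (converging lens)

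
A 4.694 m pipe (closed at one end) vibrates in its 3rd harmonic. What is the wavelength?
λₙ = 4L/n = 6.259 m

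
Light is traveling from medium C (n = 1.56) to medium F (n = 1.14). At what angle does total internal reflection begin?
θc = arcsin(n₂/n₁) = 46.95°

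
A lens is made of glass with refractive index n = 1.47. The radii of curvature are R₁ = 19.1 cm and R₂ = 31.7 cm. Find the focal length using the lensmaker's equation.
1/f = (n − 1)(1/R₁ − 1/R₂) → f = 102.2 cm (converging lens)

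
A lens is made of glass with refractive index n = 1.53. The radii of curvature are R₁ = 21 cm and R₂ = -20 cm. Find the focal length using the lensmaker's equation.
1/f = (n − 1)(1/R₁ − 1/R₂) → f = 19.33 cm (converging lens)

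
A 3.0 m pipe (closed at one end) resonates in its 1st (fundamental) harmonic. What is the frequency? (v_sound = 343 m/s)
fₙ = nv/(4L) = 28.58 Hz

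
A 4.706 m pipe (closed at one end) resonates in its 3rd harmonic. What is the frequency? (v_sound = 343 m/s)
fₙ = nv/(4L) = 54.66 Hz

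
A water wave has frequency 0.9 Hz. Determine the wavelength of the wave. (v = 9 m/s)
λ = v/f = 10 m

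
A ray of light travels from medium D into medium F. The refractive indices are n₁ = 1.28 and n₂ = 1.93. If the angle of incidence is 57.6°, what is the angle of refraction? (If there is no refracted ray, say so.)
sin θ₂ = (n₁/n₂)·sin θ₁ = 0.56 → θ₂ = 34.05°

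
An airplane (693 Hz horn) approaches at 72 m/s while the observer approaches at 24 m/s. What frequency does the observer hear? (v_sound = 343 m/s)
f_obs = f·(v + v_o)/(v − v_s) = 938.5 Hz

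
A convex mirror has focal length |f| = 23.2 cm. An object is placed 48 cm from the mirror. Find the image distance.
f = −23.2 cm (convex); 1/di = 1/f − 1/do → di = -15.64 cm (virtual image, behind mirror)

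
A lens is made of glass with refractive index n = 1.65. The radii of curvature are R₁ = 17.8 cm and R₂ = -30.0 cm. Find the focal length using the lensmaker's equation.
1/f = (n − 1)(1/R₁ − 1/R₂) → f = 17.19 cm (converging lens)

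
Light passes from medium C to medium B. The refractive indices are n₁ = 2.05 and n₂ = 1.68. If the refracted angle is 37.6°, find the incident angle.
sin θ₁ = (n₂/n₁)·sin θ₂ → θ₁ = 30°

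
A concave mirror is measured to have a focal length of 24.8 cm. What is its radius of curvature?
R = 2|f| = 49.6 cm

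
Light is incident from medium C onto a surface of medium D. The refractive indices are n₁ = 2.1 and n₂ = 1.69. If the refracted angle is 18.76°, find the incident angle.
sin θ₁ = (n₂/n₁)·sin θ₂ → θ₁ = 15°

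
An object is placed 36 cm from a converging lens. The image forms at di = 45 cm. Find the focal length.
1/f = 1/do + 1/di → f = 20 cm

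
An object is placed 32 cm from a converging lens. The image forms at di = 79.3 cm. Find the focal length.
1/f = 1/do + 1/di → f = 22.8 cm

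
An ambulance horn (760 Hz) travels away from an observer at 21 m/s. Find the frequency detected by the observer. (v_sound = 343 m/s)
f_obs = f·v/(v + v_s) = 716.2 Hz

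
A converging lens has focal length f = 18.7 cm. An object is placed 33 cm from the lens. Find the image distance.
1/di = 1/f − 1/do → di = 43.15 cm (real image)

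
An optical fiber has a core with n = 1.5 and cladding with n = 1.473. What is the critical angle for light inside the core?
θc = arcsin(n_cladding/n_core) = 79.11°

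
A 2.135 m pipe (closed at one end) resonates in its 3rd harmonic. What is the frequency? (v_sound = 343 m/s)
fₙ = nv/(4L) = 120.5 Hz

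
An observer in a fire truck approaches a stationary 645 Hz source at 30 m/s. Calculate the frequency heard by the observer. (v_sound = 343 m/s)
f_obs = f·(v + v_o)/v = 701.4 Hz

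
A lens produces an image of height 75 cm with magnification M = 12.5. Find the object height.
ho = |hi|/|M| = 6 cm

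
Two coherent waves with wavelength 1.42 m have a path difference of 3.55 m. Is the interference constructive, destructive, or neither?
destructive — path difference = 2.5λ, an odd multiple of λ/2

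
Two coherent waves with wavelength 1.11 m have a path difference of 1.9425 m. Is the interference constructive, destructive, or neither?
neither (partial) — path difference = 1.75λ, neither a whole number of wavelengths nor an odd multiple of λ/2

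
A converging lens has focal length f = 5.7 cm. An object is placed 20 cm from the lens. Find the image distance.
1/di = 1/f − 1/do → di = 7.972 cm (real image)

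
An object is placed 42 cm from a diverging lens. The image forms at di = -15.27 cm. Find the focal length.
1/f = 1/do + 1/di → f = -23.99 cm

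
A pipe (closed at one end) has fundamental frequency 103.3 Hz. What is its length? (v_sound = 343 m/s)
L = v/(4f₁) = 0.8301 m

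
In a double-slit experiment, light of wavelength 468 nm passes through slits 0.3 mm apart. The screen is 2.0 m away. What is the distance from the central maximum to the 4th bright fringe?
y = mλL/d = 12.48 mm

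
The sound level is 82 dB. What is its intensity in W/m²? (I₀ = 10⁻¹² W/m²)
I = I₀·10^(β/10) = 1.58 × 10⁻⁴ W/m²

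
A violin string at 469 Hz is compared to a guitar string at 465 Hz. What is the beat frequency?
4 Hz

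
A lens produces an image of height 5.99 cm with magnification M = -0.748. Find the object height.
ho = |hi|/|M| = 8.008 cm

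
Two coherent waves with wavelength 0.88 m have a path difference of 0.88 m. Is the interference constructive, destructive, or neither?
constructive — path difference = 1λ, a whole number of wavelengths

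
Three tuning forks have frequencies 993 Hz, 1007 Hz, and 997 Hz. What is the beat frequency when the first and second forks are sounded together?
14 Hz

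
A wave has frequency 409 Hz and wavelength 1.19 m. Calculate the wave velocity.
v = fλ = 486.7 m/s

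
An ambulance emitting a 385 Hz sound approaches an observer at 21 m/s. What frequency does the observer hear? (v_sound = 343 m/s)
f_obs = f·v/(v − v_s) = 410.1 Hz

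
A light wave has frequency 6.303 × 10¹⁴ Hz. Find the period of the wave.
T = 1/f = 1.587 × 10⁻¹⁵ s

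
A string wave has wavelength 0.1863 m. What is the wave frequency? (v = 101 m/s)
f = v/λ = 542.1 Hz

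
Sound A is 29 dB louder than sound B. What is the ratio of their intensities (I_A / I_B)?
I_A/I_B = 10^(Δβ/10) = 794.3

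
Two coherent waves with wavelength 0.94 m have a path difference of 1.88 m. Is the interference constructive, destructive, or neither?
constructive — path difference = 2λ, a whole number of wavelengths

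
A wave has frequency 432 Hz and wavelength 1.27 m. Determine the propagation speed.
v = fλ = 548.6 m/s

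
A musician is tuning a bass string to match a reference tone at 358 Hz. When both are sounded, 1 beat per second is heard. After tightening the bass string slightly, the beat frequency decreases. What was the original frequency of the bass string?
357 Hz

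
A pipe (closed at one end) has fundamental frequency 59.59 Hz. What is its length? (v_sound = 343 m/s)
L = v/(4f₁) = 1.439 m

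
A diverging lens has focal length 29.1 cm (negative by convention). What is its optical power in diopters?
P = 1/f = -3.436 D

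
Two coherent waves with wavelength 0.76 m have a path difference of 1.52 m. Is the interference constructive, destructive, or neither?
constructive — path difference = 2λ, a whole number of wavelengths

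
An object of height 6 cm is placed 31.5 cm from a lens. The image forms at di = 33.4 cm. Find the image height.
hi = (-di/do) × ho = -6.362 cm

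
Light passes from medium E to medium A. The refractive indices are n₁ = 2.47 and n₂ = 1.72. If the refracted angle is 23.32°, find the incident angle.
sin θ₁ = (n₂/n₁)·sin θ₂ → θ₁ = 16°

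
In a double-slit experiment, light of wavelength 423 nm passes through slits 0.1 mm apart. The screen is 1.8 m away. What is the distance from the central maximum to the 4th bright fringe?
y = mλL/d = 30.46 mm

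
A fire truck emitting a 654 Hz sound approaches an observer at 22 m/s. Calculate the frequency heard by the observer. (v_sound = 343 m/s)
f_obs = f·v/(v − v_s) = 698.8 Hz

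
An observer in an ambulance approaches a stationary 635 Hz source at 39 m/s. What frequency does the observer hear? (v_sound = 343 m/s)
f_obs = f·(v + v_o)/v = 707.2 Hz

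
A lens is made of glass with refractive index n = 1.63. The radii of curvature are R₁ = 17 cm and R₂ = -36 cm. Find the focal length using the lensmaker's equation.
1/f = (n − 1)(1/R₁ − 1/R₂) → f = 18.33 cm (converging lens)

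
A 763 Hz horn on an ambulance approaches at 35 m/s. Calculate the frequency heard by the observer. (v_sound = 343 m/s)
f_obs = f·v/(v − v_s) = 849.7 Hz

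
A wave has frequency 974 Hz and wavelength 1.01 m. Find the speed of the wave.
v = fλ = 983.7 m/s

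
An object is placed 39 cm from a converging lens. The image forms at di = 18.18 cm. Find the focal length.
1/f = 1/do + 1/di → f = 12.4 cm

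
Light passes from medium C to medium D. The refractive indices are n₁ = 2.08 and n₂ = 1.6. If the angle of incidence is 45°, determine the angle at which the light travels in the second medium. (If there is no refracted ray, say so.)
sin θ₂ = (n₁/n₂)·sin θ₁ = 0.9192 → θ₂ = 66.82°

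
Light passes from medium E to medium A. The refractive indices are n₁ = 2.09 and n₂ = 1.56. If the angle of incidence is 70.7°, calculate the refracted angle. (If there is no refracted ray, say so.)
sin θ₂ = (n₁/n₂)·sin θ₁ = 1.264 > 1, so there is no refracted ray — the light undergoes total internal reflection.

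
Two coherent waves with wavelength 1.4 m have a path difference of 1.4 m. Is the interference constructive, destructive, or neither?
constructive — path difference = 1λ, a whole number of wavelengths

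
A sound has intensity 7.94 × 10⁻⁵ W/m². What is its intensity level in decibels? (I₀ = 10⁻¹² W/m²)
β = 10·log₁₀(I/I₀) = 79 dB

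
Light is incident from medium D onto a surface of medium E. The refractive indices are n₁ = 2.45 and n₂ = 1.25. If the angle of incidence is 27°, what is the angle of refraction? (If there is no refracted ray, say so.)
sin θ₂ = (n₁/n₂)·sin θ₁ = 0.8898 → θ₂ = 62.85°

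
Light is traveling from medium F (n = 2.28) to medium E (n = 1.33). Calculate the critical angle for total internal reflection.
θc = arcsin(n₂/n₁) = 35.69°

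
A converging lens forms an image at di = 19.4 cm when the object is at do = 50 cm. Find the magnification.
M = −di/do = -0.388 (inverted image)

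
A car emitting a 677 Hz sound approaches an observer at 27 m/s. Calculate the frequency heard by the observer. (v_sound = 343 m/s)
f_obs = f·v/(v − v_s) = 734.8 Hz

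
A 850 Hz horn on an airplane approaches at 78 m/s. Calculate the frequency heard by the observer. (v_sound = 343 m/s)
f_obs = f·v/(v − v_s) = 1100 Hz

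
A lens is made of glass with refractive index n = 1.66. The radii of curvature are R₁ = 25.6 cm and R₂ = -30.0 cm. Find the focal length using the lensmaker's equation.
1/f = (n − 1)(1/R₁ − 1/R₂) → f = 20.93 cm (converging lens)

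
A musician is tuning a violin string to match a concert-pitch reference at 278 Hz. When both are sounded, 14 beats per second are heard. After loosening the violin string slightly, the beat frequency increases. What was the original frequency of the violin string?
264 Hz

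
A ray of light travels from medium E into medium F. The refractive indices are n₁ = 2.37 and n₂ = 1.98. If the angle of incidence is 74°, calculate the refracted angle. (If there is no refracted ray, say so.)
sin θ₂ = (n₁/n₂)·sin θ₁ = 1.151 > 1, so there is no refracted ray — the light undergoes total internal reflection.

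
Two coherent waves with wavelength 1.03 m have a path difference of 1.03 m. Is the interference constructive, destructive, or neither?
constructive — path difference = 1λ, a whole number of wavelengths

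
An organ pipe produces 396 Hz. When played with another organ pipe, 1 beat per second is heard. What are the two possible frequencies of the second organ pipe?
f₂ = 396 ± 1 Hz → 397 Hz or 395 Hz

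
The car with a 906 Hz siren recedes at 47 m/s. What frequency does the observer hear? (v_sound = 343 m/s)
f_obs = f·v/(v + v_s) = 796.8 Hz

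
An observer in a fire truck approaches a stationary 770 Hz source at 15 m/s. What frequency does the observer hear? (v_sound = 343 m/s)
f_obs = f·(v + v_o)/v = 803.7 Hz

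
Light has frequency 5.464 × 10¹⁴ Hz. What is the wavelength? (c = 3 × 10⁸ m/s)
λ = c/f = 549 nm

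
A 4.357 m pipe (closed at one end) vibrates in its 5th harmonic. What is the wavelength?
λₙ = 4L/n = 3.486 m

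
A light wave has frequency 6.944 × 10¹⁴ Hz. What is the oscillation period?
T = 1/f = 1.440 × 10⁻¹⁵ s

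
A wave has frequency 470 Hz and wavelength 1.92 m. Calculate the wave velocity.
v = fλ = 902.4 m/s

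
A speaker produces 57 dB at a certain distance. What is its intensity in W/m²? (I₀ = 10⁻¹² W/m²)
I = I₀·10^(β/10) = 5.01 × 10⁻⁷ W/m²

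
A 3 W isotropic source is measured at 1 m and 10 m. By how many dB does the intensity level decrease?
Δβ = 20·log₁₀(r₂/r₁) = 20 dB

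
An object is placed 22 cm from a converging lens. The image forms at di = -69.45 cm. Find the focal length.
1/f = 1/do + 1/di → f = 32.2 cm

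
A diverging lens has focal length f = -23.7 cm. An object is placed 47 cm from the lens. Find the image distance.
1/di = 1/f − 1/do → di = -15.76 cm (virtual image)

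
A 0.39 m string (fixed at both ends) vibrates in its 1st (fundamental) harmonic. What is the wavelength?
λₙ = 2L/n = 0.78 m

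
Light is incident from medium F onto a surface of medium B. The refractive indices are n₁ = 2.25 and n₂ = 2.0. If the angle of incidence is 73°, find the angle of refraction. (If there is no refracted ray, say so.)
sin θ₂ = (n₁/n₂)·sin θ₁ = 1.076 > 1, so there is no refracted ray — the light undergoes total internal reflection.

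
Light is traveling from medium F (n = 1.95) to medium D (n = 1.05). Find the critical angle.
θc = arcsin(n₂/n₁) = 32.58°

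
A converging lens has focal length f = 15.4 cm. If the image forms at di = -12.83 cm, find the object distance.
1/do = 1/f − 1/di → do = 6.999 cm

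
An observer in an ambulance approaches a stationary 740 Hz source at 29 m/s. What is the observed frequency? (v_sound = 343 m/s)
f_obs = f·(v + v_o)/v = 802.6 Hz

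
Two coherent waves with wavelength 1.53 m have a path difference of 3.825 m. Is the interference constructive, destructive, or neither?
destructive — path difference = 2.5λ, an odd multiple of λ/2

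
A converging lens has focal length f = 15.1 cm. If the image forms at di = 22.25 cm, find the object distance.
1/do = 1/f − 1/di → do = 46.99 cm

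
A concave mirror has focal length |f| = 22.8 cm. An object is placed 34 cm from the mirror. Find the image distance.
f = +22.8 cm (concave); 1/di = 1/f − 1/do → di = 69.21 cm (real image, in front of mirror)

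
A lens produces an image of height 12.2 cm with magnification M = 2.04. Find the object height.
ho = |hi|/|M| = 5.98 cm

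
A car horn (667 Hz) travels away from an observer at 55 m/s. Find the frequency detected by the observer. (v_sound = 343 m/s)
f_obs = f·v/(v + v_s) = 574.8 Hz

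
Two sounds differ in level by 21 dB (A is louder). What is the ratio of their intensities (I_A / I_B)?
I_A/I_B = 10^(Δβ/10) = 125.9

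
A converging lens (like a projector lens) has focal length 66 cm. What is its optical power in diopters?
P = 1/f = 1.515 D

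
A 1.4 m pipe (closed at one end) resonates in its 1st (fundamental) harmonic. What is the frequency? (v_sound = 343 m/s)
fₙ = nv/(4L) = 61.25 Hz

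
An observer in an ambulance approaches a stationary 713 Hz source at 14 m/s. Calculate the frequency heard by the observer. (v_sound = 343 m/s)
f_obs = f·(v + v_o)/v = 742.1 Hz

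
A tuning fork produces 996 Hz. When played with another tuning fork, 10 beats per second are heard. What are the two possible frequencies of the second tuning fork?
f₂ = 996 ± 10 Hz → 1006 Hz or 986 Hz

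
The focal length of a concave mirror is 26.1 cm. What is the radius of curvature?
R = 2|f| = 52.2 cm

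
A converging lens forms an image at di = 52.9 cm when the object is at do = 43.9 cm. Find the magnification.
M = −di/do = -1.205 (inverted image)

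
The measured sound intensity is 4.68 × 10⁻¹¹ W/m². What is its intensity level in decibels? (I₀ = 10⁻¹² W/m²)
β = 10·log₁₀(I/I₀) = 16.7 dB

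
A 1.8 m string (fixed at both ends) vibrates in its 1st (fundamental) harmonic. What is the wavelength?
λₙ = 2L/n = 3.6 m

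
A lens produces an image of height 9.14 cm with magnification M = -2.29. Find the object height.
ho = |hi|/|M| = 3.991 cm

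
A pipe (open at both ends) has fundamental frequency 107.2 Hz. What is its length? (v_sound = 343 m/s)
L = v/(2f₁) = 1.6 m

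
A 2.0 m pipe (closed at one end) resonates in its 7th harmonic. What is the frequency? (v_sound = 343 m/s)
fₙ = nv/(4L) = 300.1 Hz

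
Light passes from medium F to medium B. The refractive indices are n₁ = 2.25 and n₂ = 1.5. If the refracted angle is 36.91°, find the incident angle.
sin θ₁ = (n₂/n₁)·sin θ₂ → θ₁ = 23.6°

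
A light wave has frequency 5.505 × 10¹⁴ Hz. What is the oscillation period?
T = 1/f = 1.817 × 10⁻¹⁵ s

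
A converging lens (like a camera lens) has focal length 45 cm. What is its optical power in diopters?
P = 1/f = 2.222 D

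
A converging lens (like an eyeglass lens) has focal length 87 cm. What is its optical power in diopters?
P = 1/f = 1.149 D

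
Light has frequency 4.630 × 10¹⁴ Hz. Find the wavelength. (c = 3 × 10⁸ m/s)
λ = c/f = 647.9 nm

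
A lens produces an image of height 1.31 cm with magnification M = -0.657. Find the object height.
ho = |hi|/|M| = 1.994 cm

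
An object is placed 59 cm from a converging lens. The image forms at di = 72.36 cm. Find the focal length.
1/f = 1/do + 1/di → f = 32.5 cm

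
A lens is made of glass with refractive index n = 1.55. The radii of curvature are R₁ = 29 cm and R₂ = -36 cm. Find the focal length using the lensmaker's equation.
1/f = (n − 1)(1/R₁ − 1/R₂) → f = 29.2 cm (converging lens)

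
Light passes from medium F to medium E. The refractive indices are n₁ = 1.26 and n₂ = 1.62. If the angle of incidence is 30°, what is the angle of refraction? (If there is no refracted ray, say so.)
sin θ₂ = (n₁/n₂)·sin θ₁ = 0.3889 → θ₂ = 22.89°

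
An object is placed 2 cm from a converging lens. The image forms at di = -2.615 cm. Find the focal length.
1/f = 1/do + 1/di → f = 8.504 cm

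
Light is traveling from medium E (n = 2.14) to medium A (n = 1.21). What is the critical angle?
θc = arcsin(n₂/n₁) = 34.43°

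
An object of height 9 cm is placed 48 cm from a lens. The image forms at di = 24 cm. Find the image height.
hi = (-di/do) × ho = -4.5 cm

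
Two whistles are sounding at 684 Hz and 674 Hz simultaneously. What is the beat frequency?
10 Hz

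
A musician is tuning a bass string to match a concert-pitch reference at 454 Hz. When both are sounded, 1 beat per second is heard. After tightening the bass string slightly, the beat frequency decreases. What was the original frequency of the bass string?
453 Hz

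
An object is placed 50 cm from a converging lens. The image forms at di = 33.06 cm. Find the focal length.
1/f = 1/do + 1/di → f = 19.9 cm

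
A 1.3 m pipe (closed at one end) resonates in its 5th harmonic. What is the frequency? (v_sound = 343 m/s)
fₙ = nv/(4L) = 329.8 Hz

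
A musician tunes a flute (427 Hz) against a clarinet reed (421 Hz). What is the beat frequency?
6 Hz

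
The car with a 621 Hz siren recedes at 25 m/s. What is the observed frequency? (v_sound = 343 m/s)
f_obs = f·v/(v + v_s) = 578.8 Hz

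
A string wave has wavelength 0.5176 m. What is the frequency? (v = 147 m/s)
f = v/λ = 284 Hz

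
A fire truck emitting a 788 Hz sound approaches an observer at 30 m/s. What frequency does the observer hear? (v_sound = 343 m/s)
f_obs = f·v/(v − v_s) = 863.5 Hz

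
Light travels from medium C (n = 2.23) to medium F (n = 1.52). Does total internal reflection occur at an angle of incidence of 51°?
θc = arcsin(n₂/n₁) = 42.97°; 51° > θc, so yes — total internal reflection.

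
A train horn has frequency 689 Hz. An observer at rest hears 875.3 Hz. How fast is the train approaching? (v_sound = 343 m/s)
v_s = v·(1 − f/f_obs) = 73 m/s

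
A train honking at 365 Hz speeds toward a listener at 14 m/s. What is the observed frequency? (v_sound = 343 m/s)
f_obs = f·v/(v − v_s) = 380.5 Hz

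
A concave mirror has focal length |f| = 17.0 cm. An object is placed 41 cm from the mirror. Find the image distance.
f = +17.0 cm (concave); 1/di = 1/f − 1/do → di = 29.04 cm (real image, in front of mirror)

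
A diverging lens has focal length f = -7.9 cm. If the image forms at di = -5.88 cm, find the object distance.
1/do = 1/f − 1/di → do = 23 cm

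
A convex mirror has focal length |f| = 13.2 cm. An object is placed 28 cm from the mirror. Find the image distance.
f = −13.2 cm (convex); 1/di = 1/f − 1/do → di = -8.971 cm (virtual image, behind mirror)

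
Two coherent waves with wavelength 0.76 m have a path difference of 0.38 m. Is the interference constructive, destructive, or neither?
destructive — path difference = 0.5λ, an odd multiple of λ/2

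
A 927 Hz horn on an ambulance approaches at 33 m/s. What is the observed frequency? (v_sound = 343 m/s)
f_obs = f·v/(v − v_s) = 1026 Hz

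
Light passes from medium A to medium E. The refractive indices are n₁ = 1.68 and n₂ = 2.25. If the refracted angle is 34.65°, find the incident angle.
sin θ₁ = (n₂/n₁)·sin θ₂ → θ₁ = 49.59°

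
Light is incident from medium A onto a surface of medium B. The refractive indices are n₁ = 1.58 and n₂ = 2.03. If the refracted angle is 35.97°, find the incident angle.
sin θ₁ = (n₂/n₁)·sin θ₂ → θ₁ = 48.99°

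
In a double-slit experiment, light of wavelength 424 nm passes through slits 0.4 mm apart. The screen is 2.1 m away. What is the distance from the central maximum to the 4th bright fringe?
y = mλL/d = 8.904 mm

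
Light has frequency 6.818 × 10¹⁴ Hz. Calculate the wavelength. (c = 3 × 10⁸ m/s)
λ = c/f = 440 nm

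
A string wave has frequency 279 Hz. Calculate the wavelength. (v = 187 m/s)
λ = v/f = 0.6703 m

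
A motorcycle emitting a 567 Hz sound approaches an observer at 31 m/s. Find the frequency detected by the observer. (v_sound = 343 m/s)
f_obs = f·v/(v − v_s) = 623.3 Hz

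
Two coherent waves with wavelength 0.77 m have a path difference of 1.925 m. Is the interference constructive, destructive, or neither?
destructive — path difference = 2.5λ, an odd multiple of λ/2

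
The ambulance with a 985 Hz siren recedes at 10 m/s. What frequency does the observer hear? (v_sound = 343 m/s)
f_obs = f·v/(v + v_s) = 957.1 Hz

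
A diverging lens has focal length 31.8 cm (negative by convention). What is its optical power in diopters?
P = 1/f = -3.145 D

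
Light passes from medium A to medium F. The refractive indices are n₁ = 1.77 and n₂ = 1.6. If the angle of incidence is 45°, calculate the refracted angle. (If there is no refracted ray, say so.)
sin θ₂ = (n₁/n₂)·sin θ₁ = 0.7822 → θ₂ = 51.47°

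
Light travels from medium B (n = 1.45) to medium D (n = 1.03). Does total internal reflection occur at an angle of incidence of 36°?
θc = arcsin(n₂/n₁) = 45.26°; 36° < θc, so no — the ray refracts.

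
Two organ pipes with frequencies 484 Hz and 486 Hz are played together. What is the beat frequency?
2 Hz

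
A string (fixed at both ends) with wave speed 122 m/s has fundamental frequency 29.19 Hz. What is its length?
L = v/(2f₁) = 2.09 m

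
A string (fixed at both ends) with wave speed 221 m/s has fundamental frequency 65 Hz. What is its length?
L = v/(2f₁) = 1.7 m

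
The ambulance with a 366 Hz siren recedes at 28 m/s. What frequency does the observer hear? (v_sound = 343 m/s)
f_obs = f·v/(v + v_s) = 338.4 Hz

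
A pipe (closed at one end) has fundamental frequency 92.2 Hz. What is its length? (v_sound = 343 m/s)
L = v/(4f₁) = 0.93 m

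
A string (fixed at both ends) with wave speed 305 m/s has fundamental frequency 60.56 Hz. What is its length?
L = v/(2f₁) = 2.518 m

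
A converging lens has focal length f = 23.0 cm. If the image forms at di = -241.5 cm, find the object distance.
1/do = 1/f − 1/di → do = 21 cm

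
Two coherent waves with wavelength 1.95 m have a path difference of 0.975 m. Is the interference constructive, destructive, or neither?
destructive — path difference = 0.5λ, an odd multiple of λ/2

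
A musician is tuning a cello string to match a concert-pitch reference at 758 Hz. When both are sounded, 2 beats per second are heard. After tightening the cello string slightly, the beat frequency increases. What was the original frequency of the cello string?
760 Hz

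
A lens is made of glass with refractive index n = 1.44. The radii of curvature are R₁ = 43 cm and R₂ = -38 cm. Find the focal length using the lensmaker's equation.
1/f = (n − 1)(1/R₁ − 1/R₂) → f = 45.85 cm (converging lens)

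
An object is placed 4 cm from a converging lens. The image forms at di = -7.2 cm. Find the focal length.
1/f = 1/do + 1/di → f = 9 cm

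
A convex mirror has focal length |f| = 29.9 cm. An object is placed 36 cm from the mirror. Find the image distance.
f = −29.9 cm (convex); 1/di = 1/f − 1/do → di = -16.33 cm (virtual image, behind mirror)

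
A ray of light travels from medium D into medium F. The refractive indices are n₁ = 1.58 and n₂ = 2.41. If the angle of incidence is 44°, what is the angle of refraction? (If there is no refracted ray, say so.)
sin θ₂ = (n₁/n₂)·sin θ₁ = 0.4554 → θ₂ = 27.09°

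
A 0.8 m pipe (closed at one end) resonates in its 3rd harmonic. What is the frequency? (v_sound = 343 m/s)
fₙ = nv/(4L) = 321.6 Hz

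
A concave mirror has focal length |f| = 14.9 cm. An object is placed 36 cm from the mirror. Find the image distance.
f = +14.9 cm (concave); 1/di = 1/f − 1/do → di = 25.42 cm (real image, in front of mirror)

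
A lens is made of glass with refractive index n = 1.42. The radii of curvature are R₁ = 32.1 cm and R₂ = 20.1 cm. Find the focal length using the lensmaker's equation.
1/f = (n − 1)(1/R₁ − 1/R₂) → f = -128 cm (diverging lens)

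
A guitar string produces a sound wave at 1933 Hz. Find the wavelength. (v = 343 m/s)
λ = v/f = 0.1774 m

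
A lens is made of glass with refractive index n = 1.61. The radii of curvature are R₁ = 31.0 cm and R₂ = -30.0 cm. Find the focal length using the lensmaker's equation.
1/f = (n − 1)(1/R₁ − 1/R₂) → f = 24.99 cm (converging lens)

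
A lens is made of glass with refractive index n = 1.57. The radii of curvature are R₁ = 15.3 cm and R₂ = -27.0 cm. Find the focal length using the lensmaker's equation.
1/f = (n − 1)(1/R₁ − 1/R₂) → f = 17.13 cm (converging lens)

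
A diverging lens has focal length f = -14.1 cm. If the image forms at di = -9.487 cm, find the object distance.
1/do = 1/f − 1/di → do = 29 cm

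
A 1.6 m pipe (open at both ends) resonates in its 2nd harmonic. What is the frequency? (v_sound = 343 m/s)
fₙ = nv/(2L) = 214.4 Hz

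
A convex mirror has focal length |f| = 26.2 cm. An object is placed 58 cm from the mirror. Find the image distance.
f = −26.2 cm (convex); 1/di = 1/f − 1/do → di = -18.05 cm (virtual image, behind mirror)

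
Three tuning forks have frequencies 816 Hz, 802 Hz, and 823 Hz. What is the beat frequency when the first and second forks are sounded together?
14 Hz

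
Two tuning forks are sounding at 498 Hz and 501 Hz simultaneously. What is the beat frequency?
3 Hz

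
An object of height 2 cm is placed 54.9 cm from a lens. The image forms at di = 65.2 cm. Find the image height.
hi = (-di/do) × ho = -2.375 cm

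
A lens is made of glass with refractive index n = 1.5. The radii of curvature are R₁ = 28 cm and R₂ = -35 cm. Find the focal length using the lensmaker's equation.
1/f = (n − 1)(1/R₁ − 1/R₂) → f = 31.11 cm (converging lens)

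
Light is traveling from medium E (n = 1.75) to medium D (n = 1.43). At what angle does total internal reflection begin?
θc = arcsin(n₂/n₁) = 54.8°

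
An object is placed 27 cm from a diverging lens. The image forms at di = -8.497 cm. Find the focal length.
1/f = 1/do + 1/di → f = -12.4 cm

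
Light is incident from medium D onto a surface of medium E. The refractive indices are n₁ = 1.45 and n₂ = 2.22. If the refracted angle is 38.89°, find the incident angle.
sin θ₁ = (n₂/n₁)·sin θ₂ → θ₁ = 73.99°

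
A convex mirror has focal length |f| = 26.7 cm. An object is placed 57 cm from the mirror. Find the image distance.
f = −26.7 cm (convex); 1/di = 1/f − 1/do → di = -18.18 cm (virtual image, behind mirror)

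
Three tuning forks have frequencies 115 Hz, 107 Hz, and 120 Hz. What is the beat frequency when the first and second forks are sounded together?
8 Hz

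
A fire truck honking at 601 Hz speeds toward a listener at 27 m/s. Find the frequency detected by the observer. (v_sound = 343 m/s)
f_obs = f·v/(v − v_s) = 652.4 Hz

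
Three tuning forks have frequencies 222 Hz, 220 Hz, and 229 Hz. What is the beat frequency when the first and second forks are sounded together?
2 Hz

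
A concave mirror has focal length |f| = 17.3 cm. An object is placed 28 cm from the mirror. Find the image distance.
f = +17.3 cm (concave); 1/di = 1/f − 1/do → di = 45.27 cm (real image, in front of mirror)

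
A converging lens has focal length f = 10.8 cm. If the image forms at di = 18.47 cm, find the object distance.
1/do = 1/f − 1/di → do = 26.01 cm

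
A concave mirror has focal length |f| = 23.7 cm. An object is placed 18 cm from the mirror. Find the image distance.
f = +23.7 cm (concave); 1/di = 1/f − 1/do → di = -74.84 cm (virtual image, behind mirror)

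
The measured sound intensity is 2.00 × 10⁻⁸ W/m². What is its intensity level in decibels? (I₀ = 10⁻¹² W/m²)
β = 10·log₁₀(I/I₀) = 43.01 dB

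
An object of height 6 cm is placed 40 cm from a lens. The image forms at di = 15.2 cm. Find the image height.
hi = (-di/do) × ho = -2.28 cm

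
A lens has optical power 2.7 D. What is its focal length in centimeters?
f = 1/P = 37.04 cm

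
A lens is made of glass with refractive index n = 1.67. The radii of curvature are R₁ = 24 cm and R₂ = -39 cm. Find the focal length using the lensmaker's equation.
1/f = (n − 1)(1/R₁ − 1/R₂) → f = 22.17 cm (converging lens)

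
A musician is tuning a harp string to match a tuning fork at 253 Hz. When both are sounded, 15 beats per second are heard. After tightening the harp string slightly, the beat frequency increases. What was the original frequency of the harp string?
268 Hz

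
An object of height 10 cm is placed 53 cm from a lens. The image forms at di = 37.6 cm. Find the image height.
hi = (-di/do) × ho = -7.094 cm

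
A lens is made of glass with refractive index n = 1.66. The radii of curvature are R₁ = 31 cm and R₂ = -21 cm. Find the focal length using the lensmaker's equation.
1/f = (n − 1)(1/R₁ − 1/R₂) → f = 18.97 cm (converging lens)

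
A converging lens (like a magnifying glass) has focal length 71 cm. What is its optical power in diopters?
P = 1/f = 1.408 D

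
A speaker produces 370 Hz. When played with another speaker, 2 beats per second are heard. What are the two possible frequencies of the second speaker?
f₂ = 370 ± 2 Hz → 372 Hz or 368 Hz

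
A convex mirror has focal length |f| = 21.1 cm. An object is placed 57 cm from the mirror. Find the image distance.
f = −21.1 cm (convex); 1/di = 1/f − 1/do → di = -15.4 cm (virtual image, behind mirror)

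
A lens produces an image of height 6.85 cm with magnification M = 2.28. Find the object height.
ho = |hi|/|M| = 3.004 cm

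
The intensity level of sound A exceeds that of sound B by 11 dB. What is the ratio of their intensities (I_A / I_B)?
I_A/I_B = 10^(Δβ/10) = 12.59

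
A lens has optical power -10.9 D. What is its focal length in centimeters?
f = 1/P = -9.174 cm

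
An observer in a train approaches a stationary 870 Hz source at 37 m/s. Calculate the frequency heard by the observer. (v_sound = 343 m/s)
f_obs = f·(v + v_o)/v = 963.8 Hz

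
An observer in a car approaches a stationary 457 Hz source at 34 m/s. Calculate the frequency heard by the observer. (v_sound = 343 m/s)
f_obs = f·(v + v_o)/v = 502.3 Hz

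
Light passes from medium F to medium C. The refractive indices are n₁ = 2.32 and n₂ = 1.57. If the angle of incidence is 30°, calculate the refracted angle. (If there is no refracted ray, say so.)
sin θ₂ = (n₁/n₂)·sin θ₁ = 0.7389 → θ₂ = 47.63°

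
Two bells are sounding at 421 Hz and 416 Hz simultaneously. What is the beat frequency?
5 Hz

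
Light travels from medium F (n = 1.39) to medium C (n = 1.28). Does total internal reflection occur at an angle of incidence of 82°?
θc = arcsin(n₂/n₁) = 67.05°; 82° > θc, so yes — total internal reflection.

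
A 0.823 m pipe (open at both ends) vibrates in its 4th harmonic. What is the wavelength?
λₙ = 2L/n = 0.4115 m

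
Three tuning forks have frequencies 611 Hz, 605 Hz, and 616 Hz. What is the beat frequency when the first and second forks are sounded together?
6 Hz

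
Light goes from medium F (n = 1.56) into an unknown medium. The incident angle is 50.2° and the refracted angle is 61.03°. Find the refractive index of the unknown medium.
n₂ = n₁·sin θ₁ / sin θ₂ = 1.37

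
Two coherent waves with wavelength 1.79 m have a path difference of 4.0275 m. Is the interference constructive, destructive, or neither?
neither (partial) — path difference = 2.25λ, neither a whole number of wavelengths nor an odd multiple of λ/2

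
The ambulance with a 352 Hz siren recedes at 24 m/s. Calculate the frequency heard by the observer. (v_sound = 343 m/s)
f_obs = f·v/(v + v_s) = 329 Hz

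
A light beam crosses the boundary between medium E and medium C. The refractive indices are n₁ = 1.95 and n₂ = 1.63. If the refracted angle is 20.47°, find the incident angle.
sin θ₁ = (n₂/n₁)·sin θ₂ → θ₁ = 17°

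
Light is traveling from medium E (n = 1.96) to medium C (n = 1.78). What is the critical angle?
θc = arcsin(n₂/n₁) = 65.25°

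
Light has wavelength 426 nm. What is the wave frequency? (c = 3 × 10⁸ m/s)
f = c/λ = 7.042 × 10¹⁴ Hz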